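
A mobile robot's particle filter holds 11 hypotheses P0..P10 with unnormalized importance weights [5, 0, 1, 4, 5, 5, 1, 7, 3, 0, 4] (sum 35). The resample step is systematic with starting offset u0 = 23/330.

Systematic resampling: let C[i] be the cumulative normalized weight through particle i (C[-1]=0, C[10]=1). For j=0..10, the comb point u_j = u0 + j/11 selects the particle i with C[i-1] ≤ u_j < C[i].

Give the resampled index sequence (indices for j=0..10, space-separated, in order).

0 2 3 4 5 5 7 7 7 10 10

C = [1/7, 1/7, 6/35, 2/7, 3/7, 4/7, 3/5, 4/5, 31/35, 31/35, 1]
j=0: u_0=23/330 ∈ [0, 1/7) → index 0
j=1: u_1=53/330 ∈ [1/7, 6/35) → index 2
j=2: u_2=83/330 ∈ [6/35, 2/7) → index 3
j=3: u_3=113/330 ∈ [2/7, 3/7) → index 4
j=4: u_4=13/30 ∈ [3/7, 4/7) → index 5
j=5: u_5=173/330 ∈ [3/7, 4/7) → index 5
j=6: u_6=203/330 ∈ [3/5, 4/5) → index 7
j=7: u_7=233/330 ∈ [3/5, 4/5) → index 7
j=8: u_8=263/330 ∈ [3/5, 4/5) → index 7
j=9: u_9=293/330 ∈ [31/35, 1) → index 10
j=10: u_10=323/330 ∈ [31/35, 1) → index 10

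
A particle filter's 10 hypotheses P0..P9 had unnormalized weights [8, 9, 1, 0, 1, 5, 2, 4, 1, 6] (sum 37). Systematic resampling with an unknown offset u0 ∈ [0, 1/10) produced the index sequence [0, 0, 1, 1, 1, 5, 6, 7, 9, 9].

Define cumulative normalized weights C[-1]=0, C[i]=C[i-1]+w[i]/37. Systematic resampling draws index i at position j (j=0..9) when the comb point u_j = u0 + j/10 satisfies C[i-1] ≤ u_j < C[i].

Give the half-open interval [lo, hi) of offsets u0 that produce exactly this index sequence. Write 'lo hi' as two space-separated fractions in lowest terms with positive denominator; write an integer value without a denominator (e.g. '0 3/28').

C = [8/37, 17/37, 18/37, 18/37, 19/37, 24/37, 26/37, 30/37, 31/37, 1]
j=0 picked index 0: u0 ∈ [0, 8/37)
j=1 picked index 0: u0 ∈ [-1/10, 43/370)
j=2 picked index 1: u0 ∈ [3/185, 48/185)
j=3 picked index 1: u0 ∈ [-31/370, 59/370)
j=4 picked index 1: u0 ∈ [-34/185, 11/185)
j=5 picked index 5: u0 ∈ [1/74, 11/74)
j=6 picked index 6: u0 ∈ [9/185, 19/185)
j=7 picked index 7: u0 ∈ [1/370, 41/370)
j=8 picked index 9: u0 ∈ [7/185, 1/5)
j=9 picked index 9: u0 ∈ [-23/370, 1/10)
intersection: [9/185, 11/185)

9/185 11/185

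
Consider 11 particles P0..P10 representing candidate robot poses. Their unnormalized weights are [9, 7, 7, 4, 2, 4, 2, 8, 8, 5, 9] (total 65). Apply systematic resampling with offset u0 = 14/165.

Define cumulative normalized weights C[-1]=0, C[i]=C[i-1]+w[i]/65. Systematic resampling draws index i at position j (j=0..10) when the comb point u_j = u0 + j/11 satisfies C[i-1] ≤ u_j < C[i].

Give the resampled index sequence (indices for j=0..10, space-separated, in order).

C = [9/65, 16/65, 23/65, 27/65, 29/65, 33/65, 7/13, 43/65, 51/65, 56/65, 1]
j=0: u_0=14/165 ∈ [0, 9/65) → index 0
j=1: u_1=29/165 ∈ [9/65, 16/65) → index 1
j=2: u_2=4/15 ∈ [16/65, 23/65) → index 2
j=3: u_3=59/165 ∈ [23/65, 27/65) → index 3
j=4: u_4=74/165 ∈ [29/65, 33/65) → index 5
j=5: u_5=89/165 ∈ [7/13, 43/65) → index 7
j=6: u_6=104/165 ∈ [7/13, 43/65) → index 7
j=7: u_7=119/165 ∈ [43/65, 51/65) → index 8
j=8: u_8=134/165 ∈ [51/65, 56/65) → index 9
j=9: u_9=149/165 ∈ [56/65, 1) → index 10
j=10: u_10=164/165 ∈ [56/65, 1) → index 10

0 1 2 3 5 7 7 8 9 10 10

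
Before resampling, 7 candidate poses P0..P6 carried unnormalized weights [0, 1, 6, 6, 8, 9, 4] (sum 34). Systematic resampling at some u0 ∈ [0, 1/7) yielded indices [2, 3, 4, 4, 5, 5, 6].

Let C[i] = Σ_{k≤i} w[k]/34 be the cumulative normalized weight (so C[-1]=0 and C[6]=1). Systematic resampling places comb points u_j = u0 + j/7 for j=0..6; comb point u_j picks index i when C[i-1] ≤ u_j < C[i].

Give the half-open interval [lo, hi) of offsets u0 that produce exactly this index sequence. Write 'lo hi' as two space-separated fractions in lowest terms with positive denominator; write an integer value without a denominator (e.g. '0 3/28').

23/238 1/7

C = [0, 1/34, 7/34, 13/34, 21/34, 15/17, 1]
j=0 picked index 2: u0 ∈ [1/34, 7/34)
j=1 picked index 3: u0 ∈ [15/238, 57/238)
j=2 picked index 4: u0 ∈ [23/238, 79/238)
j=3 picked index 4: u0 ∈ [-11/238, 45/238)
j=4 picked index 5: u0 ∈ [11/238, 37/119)
j=5 picked index 5: u0 ∈ [-23/238, 20/119)
j=6 picked index 6: u0 ∈ [3/119, 1/7)
intersection: [23/238, 1/7)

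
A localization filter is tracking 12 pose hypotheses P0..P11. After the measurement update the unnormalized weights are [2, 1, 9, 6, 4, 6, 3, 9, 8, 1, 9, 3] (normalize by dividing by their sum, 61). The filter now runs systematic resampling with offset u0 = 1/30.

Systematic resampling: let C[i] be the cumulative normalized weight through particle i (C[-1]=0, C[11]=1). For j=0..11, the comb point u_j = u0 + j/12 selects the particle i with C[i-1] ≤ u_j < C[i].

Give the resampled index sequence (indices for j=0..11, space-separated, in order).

1 2 3 3 5 5 7 7 8 8 10 10

C = [2/61, 3/61, 12/61, 18/61, 22/61, 28/61, 31/61, 40/61, 48/61, 49/61, 58/61, 1]
j=0: u_0=1/30 ∈ [2/61, 3/61) → index 1
j=1: u_1=7/60 ∈ [3/61, 12/61) → index 2
j=2: u_2=1/5 ∈ [12/61, 18/61) → index 3
j=3: u_3=17/60 ∈ [12/61, 18/61) → index 3
j=4: u_4=11/30 ∈ [22/61, 28/61) → index 5
j=5: u_5=9/20 ∈ [22/61, 28/61) → index 5
j=6: u_6=8/15 ∈ [31/61, 40/61) → index 7
j=7: u_7=37/60 ∈ [31/61, 40/61) → index 7
j=8: u_8=7/10 ∈ [40/61, 48/61) → index 8
j=9: u_9=47/60 ∈ [40/61, 48/61) → index 8
j=10: u_10=13/15 ∈ [49/61, 58/61) → index 10
j=11: u_11=19/20 ∈ [49/61, 58/61) → index 10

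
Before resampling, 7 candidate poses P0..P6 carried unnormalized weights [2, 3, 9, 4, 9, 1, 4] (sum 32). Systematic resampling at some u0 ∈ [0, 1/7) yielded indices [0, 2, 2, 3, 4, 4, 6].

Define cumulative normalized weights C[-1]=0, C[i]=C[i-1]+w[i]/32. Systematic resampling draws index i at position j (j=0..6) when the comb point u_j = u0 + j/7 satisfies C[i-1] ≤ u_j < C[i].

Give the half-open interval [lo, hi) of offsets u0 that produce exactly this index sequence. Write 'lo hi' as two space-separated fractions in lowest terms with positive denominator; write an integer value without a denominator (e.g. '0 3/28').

1/56 1/16

C = [1/16, 5/32, 7/16, 9/16, 27/32, 7/8, 1]
j=0 picked index 0: u0 ∈ [0, 1/16)
j=1 picked index 2: u0 ∈ [3/224, 33/112)
j=2 picked index 2: u0 ∈ [-29/224, 17/112)
j=3 picked index 3: u0 ∈ [1/112, 15/112)
j=4 picked index 4: u0 ∈ [-1/112, 61/224)
j=5 picked index 4: u0 ∈ [-17/112, 29/224)
j=6 picked index 6: u0 ∈ [1/56, 1/7)
intersection: [1/56, 1/16)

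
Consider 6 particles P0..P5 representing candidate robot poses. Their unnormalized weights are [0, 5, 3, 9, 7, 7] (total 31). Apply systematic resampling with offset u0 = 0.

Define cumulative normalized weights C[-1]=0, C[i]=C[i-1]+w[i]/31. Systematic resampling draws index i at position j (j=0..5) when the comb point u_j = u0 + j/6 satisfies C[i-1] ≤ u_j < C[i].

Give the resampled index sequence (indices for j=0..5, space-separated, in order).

1 2 3 3 4 5

C = [0, 5/31, 8/31, 17/31, 24/31, 1]
j=0: u_0=0 ∈ [0, 5/31) → index 1
j=1: u_1=1/6 ∈ [5/31, 8/31) → index 2
j=2: u_2=1/3 ∈ [8/31, 17/31) → index 3
j=3: u_3=1/2 ∈ [8/31, 17/31) → index 3
j=4: u_4=2/3 ∈ [17/31, 24/31) → index 4
j=5: u_5=5/6 ∈ [24/31, 1) → index 5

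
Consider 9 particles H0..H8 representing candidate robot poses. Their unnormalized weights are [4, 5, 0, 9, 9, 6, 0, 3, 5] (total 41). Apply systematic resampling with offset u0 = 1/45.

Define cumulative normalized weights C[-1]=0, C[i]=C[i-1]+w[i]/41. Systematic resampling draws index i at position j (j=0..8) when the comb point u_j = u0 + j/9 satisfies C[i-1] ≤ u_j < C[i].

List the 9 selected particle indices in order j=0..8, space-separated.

0 1 3 3 4 4 5 5 8

C = [4/41, 9/41, 9/41, 18/41, 27/41, 33/41, 33/41, 36/41, 1]
j=0: u_0=1/45 ∈ [0, 4/41) → index 0
j=1: u_1=2/15 ∈ [4/41, 9/41) → index 1
j=2: u_2=11/45 ∈ [9/41, 18/41) → index 3
j=3: u_3=16/45 ∈ [9/41, 18/41) → index 3
j=4: u_4=7/15 ∈ [18/41, 27/41) → index 4
j=5: u_5=26/45 ∈ [18/41, 27/41) → index 4
j=6: u_6=31/45 ∈ [27/41, 33/41) → index 5
j=7: u_7=4/5 ∈ [27/41, 33/41) → index 5
j=8: u_8=41/45 ∈ [36/41, 1) → index 8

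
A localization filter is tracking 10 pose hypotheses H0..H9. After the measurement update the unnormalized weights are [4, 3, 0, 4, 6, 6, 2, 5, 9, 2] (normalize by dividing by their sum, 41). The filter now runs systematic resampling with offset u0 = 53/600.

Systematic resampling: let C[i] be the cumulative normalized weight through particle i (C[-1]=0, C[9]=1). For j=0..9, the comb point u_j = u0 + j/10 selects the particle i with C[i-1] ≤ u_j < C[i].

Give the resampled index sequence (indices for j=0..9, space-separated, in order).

C = [4/41, 7/41, 7/41, 11/41, 17/41, 23/41, 25/41, 30/41, 39/41, 1]
j=0: u_0=53/600 ∈ [0, 4/41) → index 0
j=1: u_1=113/600 ∈ [7/41, 11/41) → index 3
j=2: u_2=173/600 ∈ [11/41, 17/41) → index 4
j=3: u_3=233/600 ∈ [11/41, 17/41) → index 4
j=4: u_4=293/600 ∈ [17/41, 23/41) → index 5
j=5: u_5=353/600 ∈ [23/41, 25/41) → index 6
j=6: u_6=413/600 ∈ [25/41, 30/41) → index 7
j=7: u_7=473/600 ∈ [30/41, 39/41) → index 8
j=8: u_8=533/600 ∈ [30/41, 39/41) → index 8
j=9: u_9=593/600 ∈ [39/41, 1) → index 9

0 3 4 4 5 6 7 8 8 9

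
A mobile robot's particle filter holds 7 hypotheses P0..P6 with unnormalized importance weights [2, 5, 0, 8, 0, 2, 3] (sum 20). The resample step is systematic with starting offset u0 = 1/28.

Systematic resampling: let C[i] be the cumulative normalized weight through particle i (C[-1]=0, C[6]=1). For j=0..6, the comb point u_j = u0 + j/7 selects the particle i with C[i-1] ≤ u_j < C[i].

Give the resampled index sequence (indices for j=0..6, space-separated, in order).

0 1 1 3 3 5 6

C = [1/10, 7/20, 7/20, 3/4, 3/4, 17/20, 1]
j=0: u_0=1/28 ∈ [0, 1/10) → index 0
j=1: u_1=5/28 ∈ [1/10, 7/20) → index 1
j=2: u_2=9/28 ∈ [1/10, 7/20) → index 1
j=3: u_3=13/28 ∈ [7/20, 3/4) → index 3
j=4: u_4=17/28 ∈ [7/20, 3/4) → index 3
j=5: u_5=3/4 ∈ [3/4, 17/20) → index 5
j=6: u_6=25/28 ∈ [17/20, 1) → index 6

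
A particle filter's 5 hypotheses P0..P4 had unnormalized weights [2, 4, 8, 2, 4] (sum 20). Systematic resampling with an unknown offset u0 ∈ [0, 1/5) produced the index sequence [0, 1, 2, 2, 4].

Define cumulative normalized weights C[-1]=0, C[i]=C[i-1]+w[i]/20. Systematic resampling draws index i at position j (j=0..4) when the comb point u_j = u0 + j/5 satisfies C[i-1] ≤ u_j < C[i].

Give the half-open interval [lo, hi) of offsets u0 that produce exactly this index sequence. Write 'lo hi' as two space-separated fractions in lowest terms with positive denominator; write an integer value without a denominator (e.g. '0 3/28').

C = [1/10, 3/10, 7/10, 4/5, 1]
j=0 picked index 0: u0 ∈ [0, 1/10)
j=1 picked index 1: u0 ∈ [-1/10, 1/10)
j=2 picked index 2: u0 ∈ [-1/10, 3/10)
j=3 picked index 2: u0 ∈ [-3/10, 1/10)
j=4 picked index 4: u0 ∈ [0, 1/5)
intersection: [0, 1/10)

0 1/10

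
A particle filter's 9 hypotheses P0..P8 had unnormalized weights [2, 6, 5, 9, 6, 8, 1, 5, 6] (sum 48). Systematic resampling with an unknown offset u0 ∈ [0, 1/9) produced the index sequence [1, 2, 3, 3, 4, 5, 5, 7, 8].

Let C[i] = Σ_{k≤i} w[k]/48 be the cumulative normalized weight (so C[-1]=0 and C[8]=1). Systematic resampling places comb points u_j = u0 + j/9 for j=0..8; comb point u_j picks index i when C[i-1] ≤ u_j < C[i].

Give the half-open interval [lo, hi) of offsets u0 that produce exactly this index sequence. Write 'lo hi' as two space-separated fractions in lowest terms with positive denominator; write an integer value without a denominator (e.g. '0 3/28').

1/18 1/12

C = [1/24, 1/6, 13/48, 11/24, 7/12, 3/4, 37/48, 7/8, 1]
j=0 picked index 1: u0 ∈ [1/24, 1/6)
j=1 picked index 2: u0 ∈ [1/18, 23/144)
j=2 picked index 3: u0 ∈ [7/144, 17/72)
j=3 picked index 3: u0 ∈ [-1/16, 1/8)
j=4 picked index 4: u0 ∈ [1/72, 5/36)
j=5 picked index 5: u0 ∈ [1/36, 7/36)
j=6 picked index 5: u0 ∈ [-1/12, 1/12)
j=7 picked index 7: u0 ∈ [-1/144, 7/72)
j=8 picked index 8: u0 ∈ [-1/72, 1/9)
intersection: [1/18, 1/12)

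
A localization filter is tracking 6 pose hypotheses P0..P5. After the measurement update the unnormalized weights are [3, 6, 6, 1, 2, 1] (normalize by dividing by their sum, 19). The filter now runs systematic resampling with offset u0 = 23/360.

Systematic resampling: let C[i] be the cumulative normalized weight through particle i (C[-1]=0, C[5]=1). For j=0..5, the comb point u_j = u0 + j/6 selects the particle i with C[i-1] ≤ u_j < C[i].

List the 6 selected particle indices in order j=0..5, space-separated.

0 1 1 2 2 4

C = [3/19, 9/19, 15/19, 16/19, 18/19, 1]
j=0: u_0=23/360 ∈ [0, 3/19) → index 0
j=1: u_1=83/360 ∈ [3/19, 9/19) → index 1
j=2: u_2=143/360 ∈ [3/19, 9/19) → index 1
j=3: u_3=203/360 ∈ [9/19, 15/19) → index 2
j=4: u_4=263/360 ∈ [9/19, 15/19) → index 2
j=5: u_5=323/360 ∈ [16/19, 18/19) → index 4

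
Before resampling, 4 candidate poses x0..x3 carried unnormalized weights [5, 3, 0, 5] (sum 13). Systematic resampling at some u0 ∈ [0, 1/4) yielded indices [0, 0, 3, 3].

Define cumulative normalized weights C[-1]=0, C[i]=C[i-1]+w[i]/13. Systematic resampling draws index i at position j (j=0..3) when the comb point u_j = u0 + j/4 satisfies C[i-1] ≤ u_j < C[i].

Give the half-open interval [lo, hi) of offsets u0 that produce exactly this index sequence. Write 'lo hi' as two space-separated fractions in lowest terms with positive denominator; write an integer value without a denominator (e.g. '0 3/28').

C = [5/13, 8/13, 8/13, 1]
j=0 picked index 0: u0 ∈ [0, 5/13)
j=1 picked index 0: u0 ∈ [-1/4, 7/52)
j=2 picked index 3: u0 ∈ [3/26, 1/2)
j=3 picked index 3: u0 ∈ [-7/52, 1/4)
intersection: [3/26, 7/52)

3/26 7/52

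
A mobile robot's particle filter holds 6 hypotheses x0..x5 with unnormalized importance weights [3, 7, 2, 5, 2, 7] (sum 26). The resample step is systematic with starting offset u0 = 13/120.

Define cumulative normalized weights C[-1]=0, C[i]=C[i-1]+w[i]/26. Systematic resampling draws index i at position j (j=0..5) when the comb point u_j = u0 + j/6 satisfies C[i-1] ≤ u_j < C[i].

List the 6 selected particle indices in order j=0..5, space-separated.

C = [3/26, 5/13, 6/13, 17/26, 19/26, 1]
j=0: u_0=13/120 ∈ [0, 3/26) → index 0
j=1: u_1=11/40 ∈ [3/26, 5/13) → index 1
j=2: u_2=53/120 ∈ [5/13, 6/13) → index 2
j=3: u_3=73/120 ∈ [6/13, 17/26) → index 3
j=4: u_4=31/40 ∈ [19/26, 1) → index 5
j=5: u_5=113/120 ∈ [19/26, 1) → index 5

0 1 2 3 5 5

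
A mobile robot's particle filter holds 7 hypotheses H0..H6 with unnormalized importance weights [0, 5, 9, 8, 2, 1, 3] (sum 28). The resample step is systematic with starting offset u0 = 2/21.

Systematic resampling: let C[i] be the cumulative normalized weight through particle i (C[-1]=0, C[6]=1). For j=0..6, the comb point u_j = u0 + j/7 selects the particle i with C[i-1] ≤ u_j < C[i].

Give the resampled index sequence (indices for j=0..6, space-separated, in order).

C = [0, 5/28, 1/2, 11/14, 6/7, 25/28, 1]
j=0: u_0=2/21 ∈ [0, 5/28) → index 1
j=1: u_1=5/21 ∈ [5/28, 1/2) → index 2
j=2: u_2=8/21 ∈ [5/28, 1/2) → index 2
j=3: u_3=11/21 ∈ [1/2, 11/14) → index 3
j=4: u_4=2/3 ∈ [1/2, 11/14) → index 3
j=5: u_5=17/21 ∈ [11/14, 6/7) → index 4
j=6: u_6=20/21 ∈ [25/28, 1) → index 6

1 2 2 3 3 4 6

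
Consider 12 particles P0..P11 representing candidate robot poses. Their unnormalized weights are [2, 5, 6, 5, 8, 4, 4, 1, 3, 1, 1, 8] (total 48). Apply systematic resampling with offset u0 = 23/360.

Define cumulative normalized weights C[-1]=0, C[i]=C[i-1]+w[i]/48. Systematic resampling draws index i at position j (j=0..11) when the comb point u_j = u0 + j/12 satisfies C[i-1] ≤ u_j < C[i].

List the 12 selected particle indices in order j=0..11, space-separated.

1 2 2 3 4 4 5 6 8 10 11 11

C = [1/24, 7/48, 13/48, 3/8, 13/24, 5/8, 17/24, 35/48, 19/24, 13/16, 5/6, 1]
j=0: u_0=23/360 ∈ [1/24, 7/48) → index 1
j=1: u_1=53/360 ∈ [7/48, 13/48) → index 2
j=2: u_2=83/360 ∈ [7/48, 13/48) → index 2
j=3: u_3=113/360 ∈ [13/48, 3/8) → index 3
j=4: u_4=143/360 ∈ [3/8, 13/24) → index 4
j=5: u_5=173/360 ∈ [3/8, 13/24) → index 4
j=6: u_6=203/360 ∈ [13/24, 5/8) → index 5
j=7: u_7=233/360 ∈ [5/8, 17/24) → index 6
j=8: u_8=263/360 ∈ [35/48, 19/24) → index 8
j=9: u_9=293/360 ∈ [13/16, 5/6) → index 10
j=10: u_10=323/360 ∈ [5/6, 1) → index 11
j=11: u_11=353/360 ∈ [5/6, 1) → index 11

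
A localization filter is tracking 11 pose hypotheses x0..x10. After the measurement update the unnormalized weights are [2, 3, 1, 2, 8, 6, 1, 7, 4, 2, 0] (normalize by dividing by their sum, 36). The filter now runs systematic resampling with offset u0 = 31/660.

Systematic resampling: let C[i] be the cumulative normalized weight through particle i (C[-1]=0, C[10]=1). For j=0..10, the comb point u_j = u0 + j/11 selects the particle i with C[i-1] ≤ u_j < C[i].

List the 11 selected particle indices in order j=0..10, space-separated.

0 1 4 4 4 5 5 7 7 8 9

C = [1/18, 5/36, 1/6, 2/9, 4/9, 11/18, 23/36, 5/6, 17/18, 1, 1]
j=0: u_0=31/660 ∈ [0, 1/18) → index 0
j=1: u_1=91/660 ∈ [1/18, 5/36) → index 1
j=2: u_2=151/660 ∈ [2/9, 4/9) → index 4
j=3: u_3=211/660 ∈ [2/9, 4/9) → index 4
j=4: u_4=271/660 ∈ [2/9, 4/9) → index 4
j=5: u_5=331/660 ∈ [4/9, 11/18) → index 5
j=6: u_6=391/660 ∈ [4/9, 11/18) → index 5
j=7: u_7=41/60 ∈ [23/36, 5/6) → index 7
j=8: u_8=511/660 ∈ [23/36, 5/6) → index 7
j=9: u_9=571/660 ∈ [5/6, 17/18) → index 8
j=10: u_10=631/660 ∈ [17/18, 1) → index 9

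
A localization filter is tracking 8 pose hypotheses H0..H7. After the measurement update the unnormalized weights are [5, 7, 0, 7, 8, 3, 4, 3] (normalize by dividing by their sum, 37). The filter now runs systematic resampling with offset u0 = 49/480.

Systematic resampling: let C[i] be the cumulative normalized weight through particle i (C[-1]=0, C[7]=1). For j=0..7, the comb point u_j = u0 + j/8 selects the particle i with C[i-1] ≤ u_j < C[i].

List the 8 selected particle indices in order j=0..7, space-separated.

0 1 3 3 4 4 6 7

C = [5/37, 12/37, 12/37, 19/37, 27/37, 30/37, 34/37, 1]
j=0: u_0=49/480 ∈ [0, 5/37) → index 0
j=1: u_1=109/480 ∈ [5/37, 12/37) → index 1
j=2: u_2=169/480 ∈ [12/37, 19/37) → index 3
j=3: u_3=229/480 ∈ [12/37, 19/37) → index 3
j=4: u_4=289/480 ∈ [19/37, 27/37) → index 4
j=5: u_5=349/480 ∈ [19/37, 27/37) → index 4
j=6: u_6=409/480 ∈ [30/37, 34/37) → index 6
j=7: u_7=469/480 ∈ [34/37, 1) → index 7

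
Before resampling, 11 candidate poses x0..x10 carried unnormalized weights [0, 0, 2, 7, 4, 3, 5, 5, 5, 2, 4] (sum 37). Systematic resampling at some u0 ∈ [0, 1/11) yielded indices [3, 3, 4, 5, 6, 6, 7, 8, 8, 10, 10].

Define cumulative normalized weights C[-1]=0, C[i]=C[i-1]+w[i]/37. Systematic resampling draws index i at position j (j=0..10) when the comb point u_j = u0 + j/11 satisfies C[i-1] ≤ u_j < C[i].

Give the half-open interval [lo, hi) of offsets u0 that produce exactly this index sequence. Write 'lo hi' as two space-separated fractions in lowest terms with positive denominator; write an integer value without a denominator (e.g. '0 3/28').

C = [0, 0, 2/37, 9/37, 13/37, 16/37, 21/37, 26/37, 31/37, 33/37, 1]
j=0 picked index 3: u0 ∈ [2/37, 9/37)
j=1 picked index 3: u0 ∈ [-15/407, 62/407)
j=2 picked index 4: u0 ∈ [25/407, 69/407)
j=3 picked index 5: u0 ∈ [32/407, 65/407)
j=4 picked index 6: u0 ∈ [28/407, 83/407)
j=5 picked index 6: u0 ∈ [-9/407, 46/407)
j=6 picked index 7: u0 ∈ [9/407, 64/407)
j=7 picked index 8: u0 ∈ [27/407, 82/407)
j=8 picked index 8: u0 ∈ [-10/407, 45/407)
j=9 picked index 10: u0 ∈ [30/407, 2/11)
j=10 picked index 10: u0 ∈ [-7/407, 1/11)
intersection: [32/407, 1/11)

32/407 1/11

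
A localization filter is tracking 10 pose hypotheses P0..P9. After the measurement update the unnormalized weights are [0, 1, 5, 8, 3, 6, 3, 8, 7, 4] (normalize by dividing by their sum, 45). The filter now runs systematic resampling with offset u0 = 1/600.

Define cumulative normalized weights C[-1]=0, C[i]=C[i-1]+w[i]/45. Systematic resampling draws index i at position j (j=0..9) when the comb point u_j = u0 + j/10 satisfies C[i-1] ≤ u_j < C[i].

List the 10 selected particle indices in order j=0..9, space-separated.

1 2 3 3 5 5 7 7 8 8

C = [0, 1/45, 2/15, 14/45, 17/45, 23/45, 26/45, 34/45, 41/45, 1]
j=0: u_0=1/600 ∈ [0, 1/45) → index 1
j=1: u_1=61/600 ∈ [1/45, 2/15) → index 2
j=2: u_2=121/600 ∈ [2/15, 14/45) → index 3
j=3: u_3=181/600 ∈ [2/15, 14/45) → index 3
j=4: u_4=241/600 ∈ [17/45, 23/45) → index 5
j=5: u_5=301/600 ∈ [17/45, 23/45) → index 5
j=6: u_6=361/600 ∈ [26/45, 34/45) → index 7
j=7: u_7=421/600 ∈ [26/45, 34/45) → index 7
j=8: u_8=481/600 ∈ [34/45, 41/45) → index 8
j=9: u_9=541/600 ∈ [34/45, 41/45) → index 8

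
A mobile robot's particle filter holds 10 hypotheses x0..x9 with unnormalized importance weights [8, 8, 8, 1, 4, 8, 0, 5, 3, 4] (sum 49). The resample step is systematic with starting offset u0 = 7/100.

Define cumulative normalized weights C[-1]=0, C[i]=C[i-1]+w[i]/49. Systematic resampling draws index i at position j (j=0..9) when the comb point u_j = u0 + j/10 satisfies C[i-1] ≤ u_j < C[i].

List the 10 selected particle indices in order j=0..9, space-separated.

C = [8/49, 16/49, 24/49, 25/49, 29/49, 37/49, 37/49, 6/7, 45/49, 1]
j=0: u_0=7/100 ∈ [0, 8/49) → index 0
j=1: u_1=17/100 ∈ [8/49, 16/49) → index 1
j=2: u_2=27/100 ∈ [8/49, 16/49) → index 1
j=3: u_3=37/100 ∈ [16/49, 24/49) → index 2
j=4: u_4=47/100 ∈ [16/49, 24/49) → index 2
j=5: u_5=57/100 ∈ [25/49, 29/49) → index 4
j=6: u_6=67/100 ∈ [29/49, 37/49) → index 5
j=7: u_7=77/100 ∈ [37/49, 6/7) → index 7
j=8: u_8=87/100 ∈ [6/7, 45/49) → index 8
j=9: u_9=97/100 ∈ [45/49, 1) → index 9

0 1 1 2 2 4 5 7 8 9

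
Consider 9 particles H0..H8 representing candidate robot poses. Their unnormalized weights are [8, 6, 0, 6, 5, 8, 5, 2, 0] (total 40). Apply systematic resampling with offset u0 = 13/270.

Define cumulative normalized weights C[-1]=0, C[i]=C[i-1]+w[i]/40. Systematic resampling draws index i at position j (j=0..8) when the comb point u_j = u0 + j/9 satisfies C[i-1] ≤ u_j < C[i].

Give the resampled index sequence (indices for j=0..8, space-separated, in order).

0 0 1 3 3 4 5 6 6

C = [1/5, 7/20, 7/20, 1/2, 5/8, 33/40, 19/20, 1, 1]
j=0: u_0=13/270 ∈ [0, 1/5) → index 0
j=1: u_1=43/270 ∈ [0, 1/5) → index 0
j=2: u_2=73/270 ∈ [1/5, 7/20) → index 1
j=3: u_3=103/270 ∈ [7/20, 1/2) → index 3
j=4: u_4=133/270 ∈ [7/20, 1/2) → index 3
j=5: u_5=163/270 ∈ [1/2, 5/8) → index 4
j=6: u_6=193/270 ∈ [5/8, 33/40) → index 5
j=7: u_7=223/270 ∈ [33/40, 19/20) → index 6
j=8: u_8=253/270 ∈ [33/40, 19/20) → index 6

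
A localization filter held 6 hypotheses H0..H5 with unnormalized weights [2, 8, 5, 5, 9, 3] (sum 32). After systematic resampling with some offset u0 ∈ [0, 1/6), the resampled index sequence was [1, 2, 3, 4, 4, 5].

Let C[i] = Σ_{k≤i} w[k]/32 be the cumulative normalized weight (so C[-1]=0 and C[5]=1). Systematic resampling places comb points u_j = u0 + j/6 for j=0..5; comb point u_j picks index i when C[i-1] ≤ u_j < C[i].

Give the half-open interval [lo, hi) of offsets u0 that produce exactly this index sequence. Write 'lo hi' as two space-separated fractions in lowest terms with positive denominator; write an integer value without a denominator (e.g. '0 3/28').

C = [1/16, 5/16, 15/32, 5/8, 29/32, 1]
j=0 picked index 1: u0 ∈ [1/16, 5/16)
j=1 picked index 2: u0 ∈ [7/48, 29/96)
j=2 picked index 3: u0 ∈ [13/96, 7/24)
j=3 picked index 4: u0 ∈ [1/8, 13/32)
j=4 picked index 4: u0 ∈ [-1/24, 23/96)
j=5 picked index 5: u0 ∈ [7/96, 1/6)
intersection: [7/48, 1/6)

7/48 1/6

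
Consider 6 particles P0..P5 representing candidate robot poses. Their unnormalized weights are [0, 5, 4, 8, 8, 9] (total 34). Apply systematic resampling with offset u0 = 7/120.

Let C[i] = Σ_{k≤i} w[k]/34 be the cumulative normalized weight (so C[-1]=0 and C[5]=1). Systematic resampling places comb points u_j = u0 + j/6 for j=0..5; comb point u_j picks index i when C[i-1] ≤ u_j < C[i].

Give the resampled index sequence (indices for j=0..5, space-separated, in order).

C = [0, 5/34, 9/34, 1/2, 25/34, 1]
j=0: u_0=7/120 ∈ [0, 5/34) → index 1
j=1: u_1=9/40 ∈ [5/34, 9/34) → index 2
j=2: u_2=47/120 ∈ [9/34, 1/2) → index 3
j=3: u_3=67/120 ∈ [1/2, 25/34) → index 4
j=4: u_4=29/40 ∈ [1/2, 25/34) → index 4
j=5: u_5=107/120 ∈ [25/34, 1) → index 5

1 2 3 4 4 5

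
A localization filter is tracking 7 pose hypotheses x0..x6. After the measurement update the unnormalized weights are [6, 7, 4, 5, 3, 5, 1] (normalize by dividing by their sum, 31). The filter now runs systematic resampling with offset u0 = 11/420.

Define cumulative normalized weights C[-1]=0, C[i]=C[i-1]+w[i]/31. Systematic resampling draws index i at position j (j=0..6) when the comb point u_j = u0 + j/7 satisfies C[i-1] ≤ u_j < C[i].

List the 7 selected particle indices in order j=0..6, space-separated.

0 0 1 2 3 4 5

C = [6/31, 13/31, 17/31, 22/31, 25/31, 30/31, 1]
j=0: u_0=11/420 ∈ [0, 6/31) → index 0
j=1: u_1=71/420 ∈ [0, 6/31) → index 0
j=2: u_2=131/420 ∈ [6/31, 13/31) → index 1
j=3: u_3=191/420 ∈ [13/31, 17/31) → index 2
j=4: u_4=251/420 ∈ [17/31, 22/31) → index 3
j=5: u_5=311/420 ∈ [22/31, 25/31) → index 4
j=6: u_6=53/60 ∈ [25/31, 30/31) → index 5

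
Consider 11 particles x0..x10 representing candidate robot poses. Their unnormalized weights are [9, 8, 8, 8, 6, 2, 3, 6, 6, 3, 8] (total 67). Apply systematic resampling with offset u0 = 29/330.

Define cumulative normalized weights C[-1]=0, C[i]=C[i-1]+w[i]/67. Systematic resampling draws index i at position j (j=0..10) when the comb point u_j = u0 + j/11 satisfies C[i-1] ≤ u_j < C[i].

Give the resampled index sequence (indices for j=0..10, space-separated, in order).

C = [9/67, 17/67, 25/67, 33/67, 39/67, 41/67, 44/67, 50/67, 56/67, 59/67, 1]
j=0: u_0=29/330 ∈ [0, 9/67) → index 0
j=1: u_1=59/330 ∈ [9/67, 17/67) → index 1
j=2: u_2=89/330 ∈ [17/67, 25/67) → index 2
j=3: u_3=119/330 ∈ [17/67, 25/67) → index 2
j=4: u_4=149/330 ∈ [25/67, 33/67) → index 3
j=5: u_5=179/330 ∈ [33/67, 39/67) → index 4
j=6: u_6=19/30 ∈ [41/67, 44/67) → index 6
j=7: u_7=239/330 ∈ [44/67, 50/67) → index 7
j=8: u_8=269/330 ∈ [50/67, 56/67) → index 8
j=9: u_9=299/330 ∈ [59/67, 1) → index 10
j=10: u_10=329/330 ∈ [59/67, 1) → index 10

0 1 2 2 3 4 6 7 8 10 10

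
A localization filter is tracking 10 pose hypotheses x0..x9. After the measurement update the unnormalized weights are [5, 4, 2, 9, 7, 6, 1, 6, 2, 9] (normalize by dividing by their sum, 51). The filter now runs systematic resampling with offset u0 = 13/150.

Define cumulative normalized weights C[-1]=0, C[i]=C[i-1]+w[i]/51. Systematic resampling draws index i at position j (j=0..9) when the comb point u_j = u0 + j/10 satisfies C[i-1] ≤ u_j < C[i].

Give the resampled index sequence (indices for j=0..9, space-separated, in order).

C = [5/51, 3/17, 11/51, 20/51, 9/17, 11/17, 2/3, 40/51, 14/17, 1]
j=0: u_0=13/150 ∈ [0, 5/51) → index 0
j=1: u_1=14/75 ∈ [3/17, 11/51) → index 2
j=2: u_2=43/150 ∈ [11/51, 20/51) → index 3
j=3: u_3=29/75 ∈ [11/51, 20/51) → index 3
j=4: u_4=73/150 ∈ [20/51, 9/17) → index 4
j=5: u_5=44/75 ∈ [9/17, 11/17) → index 5
j=6: u_6=103/150 ∈ [2/3, 40/51) → index 7
j=7: u_7=59/75 ∈ [40/51, 14/17) → index 8
j=8: u_8=133/150 ∈ [14/17, 1) → index 9
j=9: u_9=74/75 ∈ [14/17, 1) → index 9

0 2 3 3 4 5 7 8 9 9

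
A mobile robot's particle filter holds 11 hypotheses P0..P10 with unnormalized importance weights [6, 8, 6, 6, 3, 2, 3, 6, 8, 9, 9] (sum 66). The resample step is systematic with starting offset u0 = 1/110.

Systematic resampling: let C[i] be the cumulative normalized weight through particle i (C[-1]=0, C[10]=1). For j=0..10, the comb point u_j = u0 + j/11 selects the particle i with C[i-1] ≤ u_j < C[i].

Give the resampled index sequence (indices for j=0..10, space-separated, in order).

C = [1/11, 7/33, 10/33, 13/33, 29/66, 31/66, 17/33, 20/33, 8/11, 19/22, 1]
j=0: u_0=1/110 ∈ [0, 1/11) → index 0
j=1: u_1=1/10 ∈ [1/11, 7/33) → index 1
j=2: u_2=21/110 ∈ [1/11, 7/33) → index 1
j=3: u_3=31/110 ∈ [7/33, 10/33) → index 2
j=4: u_4=41/110 ∈ [10/33, 13/33) → index 3
j=5: u_5=51/110 ∈ [29/66, 31/66) → index 5
j=6: u_6=61/110 ∈ [17/33, 20/33) → index 7
j=7: u_7=71/110 ∈ [20/33, 8/11) → index 8
j=8: u_8=81/110 ∈ [8/11, 19/22) → index 9
j=9: u_9=91/110 ∈ [8/11, 19/22) → index 9
j=10: u_10=101/110 ∈ [19/22, 1) → index 10

0 1 1 2 3 5 7 8 9 9 10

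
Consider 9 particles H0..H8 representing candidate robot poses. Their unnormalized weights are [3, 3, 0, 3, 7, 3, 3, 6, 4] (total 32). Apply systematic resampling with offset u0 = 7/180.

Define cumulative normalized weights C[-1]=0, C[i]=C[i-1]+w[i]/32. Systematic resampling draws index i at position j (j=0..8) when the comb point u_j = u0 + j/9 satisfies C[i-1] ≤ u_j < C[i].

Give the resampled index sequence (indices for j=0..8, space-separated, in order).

0 1 3 4 4 6 7 7 8

C = [3/32, 3/16, 3/16, 9/32, 1/2, 19/32, 11/16, 7/8, 1]
j=0: u_0=7/180 ∈ [0, 3/32) → index 0
j=1: u_1=3/20 ∈ [3/32, 3/16) → index 1
j=2: u_2=47/180 ∈ [3/16, 9/32) → index 3
j=3: u_3=67/180 ∈ [9/32, 1/2) → index 4
j=4: u_4=29/60 ∈ [9/32, 1/2) → index 4
j=5: u_5=107/180 ∈ [19/32, 11/16) → index 6
j=6: u_6=127/180 ∈ [11/16, 7/8) → index 7
j=7: u_7=49/60 ∈ [11/16, 7/8) → index 7
j=8: u_8=167/180 ∈ [7/8, 1) → index 8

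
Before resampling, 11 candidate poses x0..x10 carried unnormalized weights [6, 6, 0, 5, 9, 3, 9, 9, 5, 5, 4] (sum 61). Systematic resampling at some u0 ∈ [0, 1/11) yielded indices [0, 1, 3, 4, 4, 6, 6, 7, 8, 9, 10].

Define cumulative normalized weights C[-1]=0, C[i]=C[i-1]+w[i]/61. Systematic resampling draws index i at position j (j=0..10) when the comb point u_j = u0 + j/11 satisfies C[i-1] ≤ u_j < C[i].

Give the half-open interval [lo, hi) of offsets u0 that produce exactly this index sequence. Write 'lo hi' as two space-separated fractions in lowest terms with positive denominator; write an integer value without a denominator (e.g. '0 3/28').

C = [6/61, 12/61, 12/61, 17/61, 26/61, 29/61, 38/61, 47/61, 52/61, 57/61, 1]
j=0 picked index 0: u0 ∈ [0, 6/61)
j=1 picked index 1: u0 ∈ [5/671, 71/671)
j=2 picked index 3: u0 ∈ [10/671, 65/671)
j=3 picked index 4: u0 ∈ [4/671, 103/671)
j=4 picked index 4: u0 ∈ [-57/671, 42/671)
j=5 picked index 6: u0 ∈ [14/671, 113/671)
j=6 picked index 6: u0 ∈ [-47/671, 52/671)
j=7 picked index 7: u0 ∈ [-9/671, 90/671)
j=8 picked index 8: u0 ∈ [29/671, 84/671)
j=9 picked index 9: u0 ∈ [23/671, 78/671)
j=10 picked index 10: u0 ∈ [17/671, 1/11)
intersection: [29/671, 42/671)

29/671 42/671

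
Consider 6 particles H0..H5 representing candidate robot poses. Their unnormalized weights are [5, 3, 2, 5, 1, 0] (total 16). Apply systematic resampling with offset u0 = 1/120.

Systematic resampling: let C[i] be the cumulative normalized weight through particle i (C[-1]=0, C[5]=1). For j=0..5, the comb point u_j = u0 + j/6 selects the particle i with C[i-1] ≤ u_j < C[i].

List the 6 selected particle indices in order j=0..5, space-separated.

C = [5/16, 1/2, 5/8, 15/16, 1, 1]
j=0: u_0=1/120 ∈ [0, 5/16) → index 0
j=1: u_1=7/40 ∈ [0, 5/16) → index 0
j=2: u_2=41/120 ∈ [5/16, 1/2) → index 1
j=3: u_3=61/120 ∈ [1/2, 5/8) → index 2
j=4: u_4=27/40 ∈ [5/8, 15/16) → index 3
j=5: u_5=101/120 ∈ [5/8, 15/16) → index 3

0 0 1 2 3 3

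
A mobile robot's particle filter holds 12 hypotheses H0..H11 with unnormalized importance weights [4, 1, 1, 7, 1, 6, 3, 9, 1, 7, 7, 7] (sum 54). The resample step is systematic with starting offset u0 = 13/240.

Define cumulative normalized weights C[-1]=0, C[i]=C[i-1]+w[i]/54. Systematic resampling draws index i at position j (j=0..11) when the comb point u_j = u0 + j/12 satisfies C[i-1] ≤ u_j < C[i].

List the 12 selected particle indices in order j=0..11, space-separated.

C = [2/27, 5/54, 1/9, 13/54, 7/27, 10/27, 23/54, 16/27, 11/18, 20/27, 47/54, 1]
j=0: u_0=13/240 ∈ [0, 2/27) → index 0
j=1: u_1=11/80 ∈ [1/9, 13/54) → index 3
j=2: u_2=53/240 ∈ [1/9, 13/54) → index 3
j=3: u_3=73/240 ∈ [7/27, 10/27) → index 5
j=4: u_4=31/80 ∈ [10/27, 23/54) → index 6
j=5: u_5=113/240 ∈ [23/54, 16/27) → index 7
j=6: u_6=133/240 ∈ [23/54, 16/27) → index 7
j=7: u_7=51/80 ∈ [11/18, 20/27) → index 9
j=8: u_8=173/240 ∈ [11/18, 20/27) → index 9
j=9: u_9=193/240 ∈ [20/27, 47/54) → index 10
j=10: u_10=71/80 ∈ [47/54, 1) → index 11
j=11: u_11=233/240 ∈ [47/54, 1) → index 11

0 3 3 5 6 7 7 9 9 10 11 11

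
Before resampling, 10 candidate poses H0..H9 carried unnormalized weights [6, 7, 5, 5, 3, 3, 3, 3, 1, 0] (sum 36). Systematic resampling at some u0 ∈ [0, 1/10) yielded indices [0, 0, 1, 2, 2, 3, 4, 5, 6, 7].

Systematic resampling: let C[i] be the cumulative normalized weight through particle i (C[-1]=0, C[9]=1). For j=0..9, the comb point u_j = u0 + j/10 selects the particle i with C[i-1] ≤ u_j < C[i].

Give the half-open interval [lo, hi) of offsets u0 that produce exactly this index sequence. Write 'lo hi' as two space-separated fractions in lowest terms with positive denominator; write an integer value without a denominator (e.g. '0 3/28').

C = [1/6, 13/36, 1/2, 23/36, 13/18, 29/36, 8/9, 35/36, 1, 1]
j=0 picked index 0: u0 ∈ [0, 1/6)
j=1 picked index 0: u0 ∈ [-1/10, 1/15)
j=2 picked index 1: u0 ∈ [-1/30, 29/180)
j=3 picked index 2: u0 ∈ [11/180, 1/5)
j=4 picked index 2: u0 ∈ [-7/180, 1/10)
j=5 picked index 3: u0 ∈ [0, 5/36)
j=6 picked index 4: u0 ∈ [7/180, 11/90)
j=7 picked index 5: u0 ∈ [1/45, 19/180)
j=8 picked index 6: u0 ∈ [1/180, 4/45)
j=9 picked index 7: u0 ∈ [-1/90, 13/180)
intersection: [11/180, 1/15)

11/180 1/15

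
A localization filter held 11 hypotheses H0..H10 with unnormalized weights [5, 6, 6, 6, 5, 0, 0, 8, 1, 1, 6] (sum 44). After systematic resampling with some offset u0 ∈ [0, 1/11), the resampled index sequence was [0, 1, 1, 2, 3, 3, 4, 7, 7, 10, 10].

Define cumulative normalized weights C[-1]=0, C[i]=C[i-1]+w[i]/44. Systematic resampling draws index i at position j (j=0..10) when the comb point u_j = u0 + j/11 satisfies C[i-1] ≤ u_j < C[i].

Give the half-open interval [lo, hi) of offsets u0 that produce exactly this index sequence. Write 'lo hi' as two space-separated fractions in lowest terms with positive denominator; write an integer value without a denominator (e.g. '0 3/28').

C = [5/44, 1/4, 17/44, 23/44, 7/11, 7/11, 7/11, 9/11, 37/44, 19/22, 1]
j=0 picked index 0: u0 ∈ [0, 5/44)
j=1 picked index 1: u0 ∈ [1/44, 7/44)
j=2 picked index 1: u0 ∈ [-3/44, 3/44)
j=3 picked index 2: u0 ∈ [-1/44, 5/44)
j=4 picked index 3: u0 ∈ [1/44, 7/44)
j=5 picked index 3: u0 ∈ [-3/44, 3/44)
j=6 picked index 4: u0 ∈ [-1/44, 1/11)
j=7 picked index 7: u0 ∈ [0, 2/11)
j=8 picked index 7: u0 ∈ [-1/11, 1/11)
j=9 picked index 10: u0 ∈ [1/22, 2/11)
j=10 picked index 10: u0 ∈ [-1/22, 1/11)
intersection: [1/22, 3/44)

1/22 3/44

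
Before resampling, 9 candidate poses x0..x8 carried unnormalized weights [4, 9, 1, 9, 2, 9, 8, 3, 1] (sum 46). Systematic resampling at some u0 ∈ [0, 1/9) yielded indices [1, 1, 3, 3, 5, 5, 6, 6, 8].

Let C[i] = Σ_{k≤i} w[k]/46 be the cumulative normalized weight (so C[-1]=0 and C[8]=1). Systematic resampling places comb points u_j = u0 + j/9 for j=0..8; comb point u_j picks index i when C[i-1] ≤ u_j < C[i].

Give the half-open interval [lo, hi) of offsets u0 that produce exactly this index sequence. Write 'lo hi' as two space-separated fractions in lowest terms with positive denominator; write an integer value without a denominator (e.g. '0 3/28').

C = [2/23, 13/46, 7/23, 1/2, 25/46, 17/23, 21/23, 45/46, 1]
j=0 picked index 1: u0 ∈ [2/23, 13/46)
j=1 picked index 1: u0 ∈ [-5/207, 71/414)
j=2 picked index 3: u0 ∈ [17/207, 5/18)
j=3 picked index 3: u0 ∈ [-2/69, 1/6)
j=4 picked index 5: u0 ∈ [41/414, 61/207)
j=5 picked index 5: u0 ∈ [-5/414, 38/207)
j=6 picked index 6: u0 ∈ [5/69, 17/69)
j=7 picked index 6: u0 ∈ [-8/207, 28/207)
j=8 picked index 8: u0 ∈ [37/414, 1/9)
intersection: [41/414, 1/9)

41/414 1/9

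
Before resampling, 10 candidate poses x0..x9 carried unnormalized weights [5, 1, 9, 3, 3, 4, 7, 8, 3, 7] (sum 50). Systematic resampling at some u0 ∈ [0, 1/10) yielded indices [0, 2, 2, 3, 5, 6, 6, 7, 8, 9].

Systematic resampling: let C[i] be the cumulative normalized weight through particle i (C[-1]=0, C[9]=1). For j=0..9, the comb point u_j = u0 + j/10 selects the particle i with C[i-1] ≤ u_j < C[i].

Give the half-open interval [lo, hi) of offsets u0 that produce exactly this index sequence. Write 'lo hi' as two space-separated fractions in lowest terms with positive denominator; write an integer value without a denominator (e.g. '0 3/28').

C = [1/10, 3/25, 3/10, 9/25, 21/50, 1/2, 16/25, 4/5, 43/50, 1]
j=0 picked index 0: u0 ∈ [0, 1/10)
j=1 picked index 2: u0 ∈ [1/50, 1/5)
j=2 picked index 2: u0 ∈ [-2/25, 1/10)
j=3 picked index 3: u0 ∈ [0, 3/50)
j=4 picked index 5: u0 ∈ [1/50, 1/10)
j=5 picked index 6: u0 ∈ [0, 7/50)
j=6 picked index 6: u0 ∈ [-1/10, 1/25)
j=7 picked index 7: u0 ∈ [-3/50, 1/10)
j=8 picked index 8: u0 ∈ [0, 3/50)
j=9 picked index 9: u0 ∈ [-1/25, 1/10)
intersection: [1/50, 1/25)

1/50 1/25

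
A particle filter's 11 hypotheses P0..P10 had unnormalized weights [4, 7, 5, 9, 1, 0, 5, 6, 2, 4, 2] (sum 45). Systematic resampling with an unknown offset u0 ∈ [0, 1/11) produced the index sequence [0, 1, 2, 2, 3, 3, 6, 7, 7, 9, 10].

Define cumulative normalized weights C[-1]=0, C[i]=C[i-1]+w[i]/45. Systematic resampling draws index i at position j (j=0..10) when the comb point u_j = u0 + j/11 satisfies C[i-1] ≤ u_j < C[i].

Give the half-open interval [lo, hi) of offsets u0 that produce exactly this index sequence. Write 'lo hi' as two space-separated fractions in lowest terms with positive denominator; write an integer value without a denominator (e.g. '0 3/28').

31/495 41/495

C = [4/45, 11/45, 16/45, 5/9, 26/45, 26/45, 31/45, 37/45, 13/15, 43/45, 1]
j=0 picked index 0: u0 ∈ [0, 4/45)
j=1 picked index 1: u0 ∈ [-1/495, 76/495)
j=2 picked index 2: u0 ∈ [31/495, 86/495)
j=3 picked index 2: u0 ∈ [-14/495, 41/495)
j=4 picked index 3: u0 ∈ [-4/495, 19/99)
j=5 picked index 3: u0 ∈ [-49/495, 10/99)
j=6 picked index 6: u0 ∈ [16/495, 71/495)
j=7 picked index 7: u0 ∈ [26/495, 92/495)
j=8 picked index 7: u0 ∈ [-19/495, 47/495)
j=9 picked index 9: u0 ∈ [8/165, 68/495)
j=10 picked index 10: u0 ∈ [23/495, 1/11)
intersection: [31/495, 41/495)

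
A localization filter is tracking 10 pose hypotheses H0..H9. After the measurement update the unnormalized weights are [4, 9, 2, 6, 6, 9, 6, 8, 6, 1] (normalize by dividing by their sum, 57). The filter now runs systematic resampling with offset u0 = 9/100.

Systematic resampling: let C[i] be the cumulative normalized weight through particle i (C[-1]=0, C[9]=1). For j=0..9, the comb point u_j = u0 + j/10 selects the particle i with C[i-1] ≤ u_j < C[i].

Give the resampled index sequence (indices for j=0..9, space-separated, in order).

C = [4/57, 13/57, 5/19, 7/19, 9/19, 12/19, 14/19, 50/57, 56/57, 1]
j=0: u_0=9/100 ∈ [4/57, 13/57) → index 1
j=1: u_1=19/100 ∈ [4/57, 13/57) → index 1
j=2: u_2=29/100 ∈ [5/19, 7/19) → index 3
j=3: u_3=39/100 ∈ [7/19, 9/19) → index 4
j=4: u_4=49/100 ∈ [9/19, 12/19) → index 5
j=5: u_5=59/100 ∈ [9/19, 12/19) → index 5
j=6: u_6=69/100 ∈ [12/19, 14/19) → index 6
j=7: u_7=79/100 ∈ [14/19, 50/57) → index 7
j=8: u_8=89/100 ∈ [50/57, 56/57) → index 8
j=9: u_9=99/100 ∈ [56/57, 1) → index 9

1 1 3 4 5 5 6 7 8 9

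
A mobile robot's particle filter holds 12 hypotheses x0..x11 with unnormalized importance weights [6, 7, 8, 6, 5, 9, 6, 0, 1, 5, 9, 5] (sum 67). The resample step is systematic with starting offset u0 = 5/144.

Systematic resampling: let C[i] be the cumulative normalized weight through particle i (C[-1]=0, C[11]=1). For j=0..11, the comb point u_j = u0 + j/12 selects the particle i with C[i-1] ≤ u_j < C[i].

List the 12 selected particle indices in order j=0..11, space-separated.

0 1 2 2 3 4 5 6 6 9 10 11

C = [6/67, 13/67, 21/67, 27/67, 32/67, 41/67, 47/67, 47/67, 48/67, 53/67, 62/67, 1]
j=0: u_0=5/144 ∈ [0, 6/67) → index 0
j=1: u_1=17/144 ∈ [6/67, 13/67) → index 1
j=2: u_2=29/144 ∈ [13/67, 21/67) → index 2
j=3: u_3=41/144 ∈ [13/67, 21/67) → index 2
j=4: u_4=53/144 ∈ [21/67, 27/67) → index 3
j=5: u_5=65/144 ∈ [27/67, 32/67) → index 4
j=6: u_6=77/144 ∈ [32/67, 41/67) → index 5
j=7: u_7=89/144 ∈ [41/67, 47/67) → index 6
j=8: u_8=101/144 ∈ [41/67, 47/67) → index 6
j=9: u_9=113/144 ∈ [48/67, 53/67) → index 9
j=10: u_10=125/144 ∈ [53/67, 62/67) → index 10
j=11: u_11=137/144 ∈ [62/67, 1) → index 11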